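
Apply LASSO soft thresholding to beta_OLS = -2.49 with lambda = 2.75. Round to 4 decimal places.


Absolute value: |-2.49| = 2.49.
Compare to lambda = 2.75.
Since |beta| <= lambda, the coefficient is set to 0.

0.0000


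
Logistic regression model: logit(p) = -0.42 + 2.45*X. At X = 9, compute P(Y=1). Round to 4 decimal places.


Compute z = -0.42 + (2.45)(9) = 21.6300.
exp(-z) = 0.0000.
P = 1/(1 + 0.0000) = 1.0000.

1.0000


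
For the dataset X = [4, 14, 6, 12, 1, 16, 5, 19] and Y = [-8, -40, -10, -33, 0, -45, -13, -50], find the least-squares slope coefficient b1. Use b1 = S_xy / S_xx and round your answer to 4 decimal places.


Calculate xbar = 9.6250, ybar = -24.8750.
S_xx = 293.8750, S_xy = -867.6250.
Using b1 = S_xy / S_xx = -867.6250 / 293.8750, we get b1 = -2.9524.

-2.9524


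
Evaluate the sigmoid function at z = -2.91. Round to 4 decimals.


Compute exp(2.9100) = 18.3568.
Sigmoid = 1 / (1 + 18.3568) = 1 / 19.3568 = 0.0517.

0.0517


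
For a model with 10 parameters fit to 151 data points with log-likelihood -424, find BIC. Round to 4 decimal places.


ln(151) = 5.017280.
k * ln(n) = 10 * 5.017280 = 50.172800.
-2L = 848.
BIC = 50.172800 + 848 = 898.172800, which rounds to 898.1728.

898.1728


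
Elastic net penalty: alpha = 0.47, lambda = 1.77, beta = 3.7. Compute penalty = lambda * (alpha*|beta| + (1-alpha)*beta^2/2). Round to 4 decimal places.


Compute:
L1 = 0.47 * 3.7 = 1.7390.
L2 = 0.53 * 3.7^2 / 2 = 3.6279.
Penalty = 1.77 * (1.7390 + 3.6279) = 9.4993.

9.4993


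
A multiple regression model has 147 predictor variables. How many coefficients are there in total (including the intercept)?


Each predictor gets one coefficient, plus one intercept.
Total parameters = 147 + 1 = 148.

148


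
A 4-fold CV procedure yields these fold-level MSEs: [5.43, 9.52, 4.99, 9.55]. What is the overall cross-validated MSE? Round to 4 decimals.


Sum of fold MSEs = 29.4900.
Average = 29.4900 / 4 = 7.3725.

7.3725


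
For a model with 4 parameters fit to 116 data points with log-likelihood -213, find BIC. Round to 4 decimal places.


Compute k*ln(n) = 4*ln(116) = 4*4.753590 = 19.014360.
Then -2*loglik = 426.
BIC = 19.014360 + 426 = 445.014360, which rounds to 445.0144.

445.0144


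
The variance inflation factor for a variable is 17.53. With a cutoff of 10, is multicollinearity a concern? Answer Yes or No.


Compare VIF = 17.53 to the threshold of 10.
17.53 >= 10, so the answer is Yes.

Yes


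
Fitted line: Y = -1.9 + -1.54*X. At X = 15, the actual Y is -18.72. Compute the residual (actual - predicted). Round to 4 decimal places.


Predicted = -1.9 + -1.54 * 15 = -25.0000.
Residual = -18.72 - -25.0000 = 6.2800.

6.2800


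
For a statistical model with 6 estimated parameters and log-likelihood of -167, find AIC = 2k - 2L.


AIC = 2k - 2*loglik = 2(6) - 2(-167).
= 12 + 334 = 346.

346


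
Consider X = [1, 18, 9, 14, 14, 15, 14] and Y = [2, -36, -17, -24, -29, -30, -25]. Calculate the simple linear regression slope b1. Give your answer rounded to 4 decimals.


First compute the means: xbar = 12.1429, ybar = -22.7143.
Then S_xx = sum((xi - xbar)^2) = 186.8571.
S_xy = sum((xi - xbar)(yi - ybar)) = -410.2857.
b1 = S_xy / S_xx = -410.2857 / 186.8571 = -2.1957.

-2.1957


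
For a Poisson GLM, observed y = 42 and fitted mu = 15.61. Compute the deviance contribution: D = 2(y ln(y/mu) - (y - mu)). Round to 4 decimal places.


y/mu = 42/15.61 = 2.690583 (approx.), and ln(42/15.61) = 0.989758.
y * ln(y/mu) = 42 * 0.989758 = 41.569836.
y - mu = 26.39.
D = 2 * (41.569836 - 26.39) = 30.359672, which rounds to 30.3597.

30.3597


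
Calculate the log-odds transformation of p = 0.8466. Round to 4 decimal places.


1 - p = 0.1534.
p/(1-p) = 5.5189.
logit = ln(5.5189) = 1.7082.

1.7082


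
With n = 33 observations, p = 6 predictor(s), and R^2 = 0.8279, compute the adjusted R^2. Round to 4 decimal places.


Using the formula:
(1 - 0.8279) = 0.1721.
Multiply by 32/26: 0.1721 * 32 = 5.5072, then 5.5072 / 26 = 0.2118.
Adj R^2 = 1 - 0.2118 = 0.7882.

0.7882


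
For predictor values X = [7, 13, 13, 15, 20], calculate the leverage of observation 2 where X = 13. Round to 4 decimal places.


Compute xbar = 13.6000 with n = 5 observations.
SXX = 87.2000.
Leverage = 1/5 + (13 - 13.6000)^2/87.2000 = 0.2041.

0.2041


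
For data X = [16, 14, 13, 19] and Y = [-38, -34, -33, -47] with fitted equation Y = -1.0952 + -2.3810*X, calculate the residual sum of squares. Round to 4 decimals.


Predicted values from Y = -1.0952 + -2.3810*X.
Residuals: [1.1912, 0.4292, -0.9518, -0.6658].
SSres = 2.9524.

2.9524


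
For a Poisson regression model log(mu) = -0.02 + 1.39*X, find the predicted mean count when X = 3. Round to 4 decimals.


Compute eta = -0.02 + 1.39 * 3 = 4.1500.
Apply inverse link: mu = e^4.1500 = 63.4340.

63.4340


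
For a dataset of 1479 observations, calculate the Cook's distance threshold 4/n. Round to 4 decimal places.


Cook's distance cutoff = 4/n = 4/1479.
= 0.0027.

0.0027


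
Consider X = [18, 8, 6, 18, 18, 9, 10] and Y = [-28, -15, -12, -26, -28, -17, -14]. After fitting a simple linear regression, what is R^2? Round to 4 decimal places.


Fit the OLS line: b0 = -4.0042, b1 = -1.2870.
SSres = 13.5682.
SStot = 298.0000.
R^2 = 1 - 13.5682/298.0000 = 0.9545.

0.9545


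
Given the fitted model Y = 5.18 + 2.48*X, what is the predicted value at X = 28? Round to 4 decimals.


Substitute X = 28 into the equation:
Y = 5.18 + 2.48 * 28 = 5.18 + 69.4400 = 74.6200.

74.6200


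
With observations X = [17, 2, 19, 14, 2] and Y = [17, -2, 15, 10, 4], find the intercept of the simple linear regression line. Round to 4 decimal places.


The slope is b1 = 0.8966.
Sample means are xbar = 10.8000 and ybar = 8.8000.
Intercept: b0 = 8.8000 - (0.8966)(10.8000) = -0.8833.

-0.8833


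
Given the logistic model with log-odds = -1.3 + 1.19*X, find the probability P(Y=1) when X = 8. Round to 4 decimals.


Compute z = -1.3 + (1.19)(8) = 8.2200.
exp(-z) = 0.0003.
P = 1/(1 + 0.0003) = 0.9997.

0.9997


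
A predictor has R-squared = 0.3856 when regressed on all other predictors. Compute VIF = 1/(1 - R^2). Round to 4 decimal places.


Using VIF = 1/(1 - R^2_j):
1 - 0.3856 = 0.6144.
VIF = 1.6276.

1.6276


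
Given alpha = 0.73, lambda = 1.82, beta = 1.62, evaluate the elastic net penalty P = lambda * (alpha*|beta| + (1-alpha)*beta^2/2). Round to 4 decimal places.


Compute:
L1 = 0.73 * 1.62 = 1.1826.
L2 = 0.27 * 1.62^2 / 2 = 0.3543.
Penalty = 1.82 * (1.1826 + 0.3543) = 2.7971.

2.7971


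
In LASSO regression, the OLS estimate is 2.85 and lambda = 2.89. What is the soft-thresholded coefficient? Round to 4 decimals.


Check: |2.85| = 2.85 vs lambda = 2.89.
Since |beta| <= lambda, the coefficient is set to 0.
Soft-thresholded coefficient = 0.0000.

0.0000


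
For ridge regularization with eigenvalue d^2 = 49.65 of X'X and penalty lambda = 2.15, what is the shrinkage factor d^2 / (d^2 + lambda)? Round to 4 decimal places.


Denominator = d^2 + lambda = 49.65 + 2.15 = 51.8000.
Shrinkage = 49.65 / 51.8000 = 0.9585.

0.9585


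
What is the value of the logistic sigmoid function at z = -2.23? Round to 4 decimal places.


Compute exp(2.2300) = 9.2999.
Sigmoid = 1 / (1 + 9.2999) = 1 / 10.2999 = 0.0971.

0.0971


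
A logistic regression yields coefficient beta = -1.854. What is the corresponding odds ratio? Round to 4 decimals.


Odds ratio = exp(beta) = exp(-1.854).
= 0.1566.

0.1566


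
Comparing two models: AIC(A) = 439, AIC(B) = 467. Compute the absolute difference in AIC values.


Absolute difference = |439 - 467| = 28.
The model with lower AIC (A) is preferred.

28


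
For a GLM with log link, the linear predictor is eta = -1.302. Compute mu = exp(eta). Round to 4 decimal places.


mu = exp(eta) = exp(-1.302).
= 0.2720.

0.2720


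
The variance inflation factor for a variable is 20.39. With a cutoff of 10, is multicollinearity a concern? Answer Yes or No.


Compare VIF = 20.39 to the threshold of 10.
20.39 >= 10, so the answer is Yes.

Yes


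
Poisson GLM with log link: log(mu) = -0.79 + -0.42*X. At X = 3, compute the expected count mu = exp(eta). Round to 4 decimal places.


eta = -0.79 + -0.42 * 3 = -2.0500.
mu = exp(-2.0500) = 0.1287.

0.1287


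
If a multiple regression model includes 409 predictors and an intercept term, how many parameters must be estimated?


Including the intercept, the model has 409 predictor coefficients + 1 intercept.
Total = 410.

410


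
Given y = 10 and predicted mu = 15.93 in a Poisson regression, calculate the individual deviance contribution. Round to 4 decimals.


First: ln(10/15.93) = -0.465619.
Then: 10 * -0.465619 = -4.656190.
y - mu = 10 - 15.93 = -5.93.
D = 2(-4.656190 - -5.93) = 2.547620, which rounds to 2.5476.

2.5476


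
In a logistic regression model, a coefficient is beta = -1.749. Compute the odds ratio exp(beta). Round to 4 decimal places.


The odds ratio is computed as:
OR = e^(-1.749) = 0.1739.

0.1739


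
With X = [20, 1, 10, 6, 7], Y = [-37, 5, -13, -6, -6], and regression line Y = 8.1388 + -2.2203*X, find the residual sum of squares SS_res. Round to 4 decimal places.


For each point, residual = actual - predicted.
Residuals: [-0.7328, -0.9185, 1.0642, -0.8170, 1.4033].
Sum of squared residuals = 5.1499.

5.1499


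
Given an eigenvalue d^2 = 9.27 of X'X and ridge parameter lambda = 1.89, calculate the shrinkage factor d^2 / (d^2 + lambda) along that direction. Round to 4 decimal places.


d^2 + lambda = 9.27 + 1.89 = 11.1600.
Shrinkage factor = 9.27/11.1600 = 0.8306.

0.8306


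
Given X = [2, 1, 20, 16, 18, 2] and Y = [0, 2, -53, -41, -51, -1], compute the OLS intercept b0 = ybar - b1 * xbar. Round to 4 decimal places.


First find the slope: b1 = -2.9792.
Means: xbar = 9.8333, ybar = -24.0000.
b0 = ybar - b1 * xbar = -24.0000 - -2.9792 * 9.8333 = 5.2956.

5.2956


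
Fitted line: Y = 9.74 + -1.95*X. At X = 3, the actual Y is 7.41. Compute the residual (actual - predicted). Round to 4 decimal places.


Compute yhat = 9.74 + (-1.95)(3) = 3.8900.
Residual = actual - predicted = 7.41 - 3.8900 = 3.5200.

3.5200


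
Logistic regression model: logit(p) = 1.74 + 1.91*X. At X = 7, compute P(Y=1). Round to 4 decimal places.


Compute z = 1.74 + (1.91)(7) = 15.1100.
exp(-z) = 0.0000.
P = 1/(1 + 0.0000) = 1.0000.

1.0000


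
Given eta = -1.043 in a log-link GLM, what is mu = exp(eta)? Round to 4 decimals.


mu = exp(eta) = exp(-1.043).
= 0.3524.

0.3524


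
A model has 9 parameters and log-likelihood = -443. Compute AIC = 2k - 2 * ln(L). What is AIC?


AIC = 2k - 2*loglik = 2(9) - 2(-443).
= 18 + 886 = 904.

904


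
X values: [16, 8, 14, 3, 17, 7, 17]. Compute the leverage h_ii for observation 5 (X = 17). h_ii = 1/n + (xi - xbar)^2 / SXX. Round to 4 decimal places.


Compute xbar = 11.7143 with n = 7 observations.
SXX = 191.4286.
Leverage = 1/7 + (17 - 11.7143)^2/191.4286 = 0.2888.

0.2888


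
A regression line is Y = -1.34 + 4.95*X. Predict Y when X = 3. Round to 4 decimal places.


Substitute X = 3 into the equation:
Y = -1.34 + 4.95 * 3 = -1.34 + 14.8500 = 13.5100.

13.5100


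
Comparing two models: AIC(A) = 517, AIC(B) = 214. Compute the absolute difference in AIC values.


Compute |517 - 214| = 303.
Model B has the smaller AIC.

303


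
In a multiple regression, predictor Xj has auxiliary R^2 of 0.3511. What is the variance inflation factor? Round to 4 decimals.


VIF = 1 / (1 - 0.3511).
= 1 / 0.6489 = 1.5411.

1.5411


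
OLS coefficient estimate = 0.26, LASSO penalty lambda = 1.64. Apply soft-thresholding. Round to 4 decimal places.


|beta_OLS| = 0.26.
lambda = 1.64.
Since |beta| <= lambda, the coefficient is set to 0.
Result = 0.0000.

0.0000


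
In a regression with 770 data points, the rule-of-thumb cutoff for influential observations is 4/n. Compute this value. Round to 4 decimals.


Cook's distance cutoff = 4/n = 4/770.
= 0.0052.

0.0052


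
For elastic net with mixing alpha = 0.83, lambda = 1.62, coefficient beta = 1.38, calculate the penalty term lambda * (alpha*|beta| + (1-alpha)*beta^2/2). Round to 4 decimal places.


L1 component = 0.83 * |1.38| = 1.1454.
L2 component = 0.17 * 1.38^2 / 2 = 0.1619.
Penalty = 1.62 * (1.1454 + 0.1619) = 1.62 * 1.3073 = 2.1178.

2.1178


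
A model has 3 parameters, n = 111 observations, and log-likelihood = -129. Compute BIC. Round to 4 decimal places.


k * ln(n) = 3 * ln(111) = 3 * 4.709530 = 14.128590.
-2 * loglik = -2 * (-129) = 258.
BIC = 14.128590 + 258 = 272.128590, which rounds to 272.1286.

272.1286


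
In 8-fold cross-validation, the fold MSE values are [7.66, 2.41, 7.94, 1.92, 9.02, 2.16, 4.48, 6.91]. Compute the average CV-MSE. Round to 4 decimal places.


Add all fold MSEs: 42.5000.
Divide by k = 8: 42.5000/8 = 5.3125.

5.3125


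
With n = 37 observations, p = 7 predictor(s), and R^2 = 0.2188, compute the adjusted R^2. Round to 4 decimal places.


Using the formula:
(1 - 0.2188) = 0.7812.
Multiply by 36/29: 0.7812 * 36 = 28.1232, then 28.1232 / 29 = 0.9698.
Adj R^2 = 1 - 0.9698 = 0.0302.

0.0302


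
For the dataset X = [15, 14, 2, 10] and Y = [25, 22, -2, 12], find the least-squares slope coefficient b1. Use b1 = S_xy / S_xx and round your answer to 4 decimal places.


Calculate xbar = 10.2500, ybar = 14.2500.
S_xx = 104.7500, S_xy = 214.7500.
Using b1 = S_xy / S_xx = 214.7500 / 104.7500, we get b1 = 2.0501.

2.0501


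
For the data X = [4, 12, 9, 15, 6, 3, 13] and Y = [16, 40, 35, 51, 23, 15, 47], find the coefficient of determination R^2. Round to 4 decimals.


Fit the OLS line: b0 = 4.8515, b1 = 3.1135.
SSres = 15.1703.
SStot = 1283.7143.
R^2 = 1 - 15.1703/1283.7143 = 0.9882.

0.9882


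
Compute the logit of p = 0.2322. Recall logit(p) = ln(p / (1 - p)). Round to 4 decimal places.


The odds are p/(1-p) = 0.2322 / 0.7678 = 0.3024.
logit(p) = ln(0.3024) = -1.1959.

-1.1959


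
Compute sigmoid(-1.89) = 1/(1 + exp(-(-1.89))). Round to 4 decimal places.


exp(1.8900) = 6.6194.
1 + exp(-z) = 7.6194.
sigmoid = 1/7.6194 = 0.1312.

0.1312


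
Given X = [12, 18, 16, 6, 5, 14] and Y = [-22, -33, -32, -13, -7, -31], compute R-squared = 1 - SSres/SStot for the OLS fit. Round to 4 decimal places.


After computing the OLS fit (b0=0.8627, b1=-2.0166):
SSres = 29.2947, SStot = 602.0000.
R^2 = 1 - 29.2947/602.0000 = 0.9513.

0.9513


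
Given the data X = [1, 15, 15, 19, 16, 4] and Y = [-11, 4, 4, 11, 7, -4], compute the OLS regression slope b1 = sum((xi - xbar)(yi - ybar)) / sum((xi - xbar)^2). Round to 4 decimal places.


The sample means are xbar = 11.6667 and ybar = 1.8333.
Compute S_xx = 267.3333 and S_xy = 285.6667.
Slope b1 = S_xy / S_xx = 285.6667 / 267.3333 = 1.0686.

1.0686


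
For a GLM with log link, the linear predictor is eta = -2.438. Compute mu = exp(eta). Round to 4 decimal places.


mu = exp(eta) = exp(-2.438).
= 0.0873.

0.0873


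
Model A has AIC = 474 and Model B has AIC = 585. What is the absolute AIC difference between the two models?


Absolute difference = |474 - 585| = 111.
The model with lower AIC (A) is preferred.

111


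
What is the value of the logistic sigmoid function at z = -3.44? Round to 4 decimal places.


First, exp(3.4400) = 31.1870.
Then sigma(z) = 1/(1 + 31.1870) = 0.0311.

0.0311


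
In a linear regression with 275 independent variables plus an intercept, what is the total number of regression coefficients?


Each predictor gets one coefficient, plus one intercept.
Total parameters = 275 + 1 = 276.

276


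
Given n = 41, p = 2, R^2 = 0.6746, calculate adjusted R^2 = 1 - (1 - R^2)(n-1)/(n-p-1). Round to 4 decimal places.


Using the formula:
(1 - 0.6746) = 0.3254.
Multiply by 40/38: 0.3254 * 40 = 13.0160, then 13.0160 / 38 = 0.3425.
Adj R^2 = 1 - 0.3425 = 0.6575.

0.6575


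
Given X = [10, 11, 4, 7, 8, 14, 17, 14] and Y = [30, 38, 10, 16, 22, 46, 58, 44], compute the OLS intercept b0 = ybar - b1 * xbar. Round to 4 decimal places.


The slope is b1 = 3.8084.
Sample means are xbar = 10.6250 and ybar = 33.0000.
Intercept: b0 = 33.0000 - (3.8084)(10.6250) = -7.4643.

-7.4643


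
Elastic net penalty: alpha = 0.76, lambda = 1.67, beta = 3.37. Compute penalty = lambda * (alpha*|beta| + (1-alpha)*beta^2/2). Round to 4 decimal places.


Compute:
L1 = 0.76 * 3.37 = 2.5612.
L2 = 0.24 * 3.37^2 / 2 = 1.3628.
Penalty = 1.67 * (2.5612 + 1.3628) = 6.5531.

6.5531


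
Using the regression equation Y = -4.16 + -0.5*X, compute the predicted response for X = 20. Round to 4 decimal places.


Plug X = 20 into Y = -4.16 + -0.5*X:
Y = -4.16 + -10.0000 = -14.1600.

-14.1600


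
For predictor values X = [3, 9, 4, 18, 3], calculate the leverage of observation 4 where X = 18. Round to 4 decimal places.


Compute xbar = 7.4000 with n = 5 observations.
SXX = 165.2000.
Leverage = 1/5 + (18 - 7.4000)^2/165.2000 = 0.8801.

0.8801


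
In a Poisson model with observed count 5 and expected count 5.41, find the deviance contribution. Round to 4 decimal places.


First: ln(5/5.41) = -0.078811.
Then: 5 * -0.078811 = -0.394055.
y - mu = 5 - 5.41 = -0.41.
D = 2(-0.394055 - -0.41) = 0.031890, which rounds to 0.0319.

0.0319


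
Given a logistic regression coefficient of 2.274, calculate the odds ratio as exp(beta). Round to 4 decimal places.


The odds ratio is computed as:
OR = e^(2.274) = 9.7182.

9.7182


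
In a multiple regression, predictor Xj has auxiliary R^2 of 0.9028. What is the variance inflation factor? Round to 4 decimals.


Using VIF = 1/(1 - R^2_j):
1 - 0.9028 = 0.0972.
VIF = 10.2881.

10.2881


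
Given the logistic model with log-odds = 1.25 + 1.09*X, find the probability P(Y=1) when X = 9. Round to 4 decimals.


Linear predictor: z = 1.25 + 1.09 * 9 = 11.0600.
P = 1/(1 + exp(-11.0600)) = 1/(1 + 0.0000) = 1.0000.

1.0000


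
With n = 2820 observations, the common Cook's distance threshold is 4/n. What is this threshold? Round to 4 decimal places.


Cook's distance cutoff = 4/n = 4/2820.
= 0.0014.

0.0014


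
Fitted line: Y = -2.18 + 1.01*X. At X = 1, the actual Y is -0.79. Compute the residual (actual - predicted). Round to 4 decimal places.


Fitted value at X = 1 is yhat = -2.18 + 1.01*1 = -1.1700.
Residual = -0.79 - -1.1700 = 0.3800.

0.3800


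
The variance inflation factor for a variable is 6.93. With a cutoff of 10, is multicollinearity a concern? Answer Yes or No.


Compare VIF = 6.93 to the threshold of 10.
6.93 < 10, so the answer is No.

No


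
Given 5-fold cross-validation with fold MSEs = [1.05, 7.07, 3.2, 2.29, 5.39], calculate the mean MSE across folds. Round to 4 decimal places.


Add all fold MSEs: 19.0000.
Divide by k = 5: 19.0000/5 = 3.8000.

3.8000


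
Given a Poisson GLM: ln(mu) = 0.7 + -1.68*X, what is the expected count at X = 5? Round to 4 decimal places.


eta = 0.7 + -1.68 * 5 = -7.7000.
mu = exp(-7.7000) = 0.0005.

0.0005


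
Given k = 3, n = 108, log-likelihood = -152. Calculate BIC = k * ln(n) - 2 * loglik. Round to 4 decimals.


ln(108) = 4.682131.
k * ln(n) = 3 * 4.682131 = 14.046393.
-2L = 304.
BIC = 14.046393 + 304 = 318.046393, which rounds to 318.0464.

318.0464


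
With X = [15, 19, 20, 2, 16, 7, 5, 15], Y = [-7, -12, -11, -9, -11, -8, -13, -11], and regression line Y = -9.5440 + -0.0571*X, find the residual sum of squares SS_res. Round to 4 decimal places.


Compute predicted values, then residuals = yi - yhat_i.
Residuals: [3.4005, -1.3711, -0.3140, 0.6582, -0.5424, 1.9437, -3.1705, -0.5995].
SSres = sum(residual^2) = 28.4588.

28.4588


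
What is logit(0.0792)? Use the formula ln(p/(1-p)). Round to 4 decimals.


The odds are p/(1-p) = 0.0792 / 0.9208 = 0.0860.
logit(p) = ln(0.0860) = -2.4533.

-2.4533


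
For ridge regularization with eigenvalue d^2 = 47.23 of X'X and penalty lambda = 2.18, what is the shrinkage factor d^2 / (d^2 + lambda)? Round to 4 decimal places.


d^2 + lambda = 47.23 + 2.18 = 49.4100.
Shrinkage factor = 47.23/49.4100 = 0.9559.

0.9559


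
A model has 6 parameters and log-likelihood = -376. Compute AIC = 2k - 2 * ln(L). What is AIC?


AIC = 2*6 - 2*(-376).
= 12 + 752 = 764.

764


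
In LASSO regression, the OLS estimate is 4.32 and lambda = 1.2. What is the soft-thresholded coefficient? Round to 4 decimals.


Absolute value: |4.32| = 4.32.
Compare to lambda = 1.2.
Since |beta| > lambda, coefficient = sign(beta)*(|beta| - lambda) = 3.1200.

3.1200


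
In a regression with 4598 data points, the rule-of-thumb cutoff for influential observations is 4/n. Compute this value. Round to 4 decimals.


Using the rule of thumb:
Threshold = 4 / 4598 = 0.0009.

0.0009


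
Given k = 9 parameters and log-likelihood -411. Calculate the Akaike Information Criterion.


Compute:
2k = 2*9 = 18.
-2*loglik = -2*(-411) = 822.
AIC = 18 + 822 = 840.

840


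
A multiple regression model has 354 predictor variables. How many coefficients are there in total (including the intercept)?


Total coefficients = number of predictors + 1 (for the intercept).
= 354 + 1 = 355.

355


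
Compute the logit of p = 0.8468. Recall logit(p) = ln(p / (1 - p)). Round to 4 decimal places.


1 - p = 0.1532.
p/(1-p) = 5.5274.
logit = ln(5.5274) = 1.7097.

1.7097


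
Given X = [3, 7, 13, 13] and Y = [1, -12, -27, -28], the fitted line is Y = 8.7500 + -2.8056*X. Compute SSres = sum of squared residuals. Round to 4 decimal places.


Compute predicted values, then residuals = yi - yhat_i.
Residuals: [0.6668, -1.1108, 0.7228, -0.2772].
SSres = sum(residual^2) = 2.2778.

2.2778


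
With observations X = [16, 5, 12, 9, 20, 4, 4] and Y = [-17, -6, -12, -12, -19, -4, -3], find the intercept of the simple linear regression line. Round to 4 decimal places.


First find the slope: b1 = -0.9748.
Means: xbar = 10.0000, ybar = -10.4286.
b0 = ybar - b1 * xbar = -10.4286 - -0.9748 * 10.0000 = -0.6807.

-0.6807


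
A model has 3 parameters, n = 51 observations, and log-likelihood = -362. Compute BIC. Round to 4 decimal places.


Compute k*ln(n) = 3*ln(51) = 3*3.931826 = 11.795478.
Then -2*loglik = 724.
BIC = 11.795478 + 724 = 735.795478, which rounds to 735.7955.

735.7955


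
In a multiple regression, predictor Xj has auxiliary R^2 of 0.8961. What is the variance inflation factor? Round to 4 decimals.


Denominator: 1 - 0.8961 = 0.1039.
VIF = 1 / 0.1039 = 9.6246.

9.6246


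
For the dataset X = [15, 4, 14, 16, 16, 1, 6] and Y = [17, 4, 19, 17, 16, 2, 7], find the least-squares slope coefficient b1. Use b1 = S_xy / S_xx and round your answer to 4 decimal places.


First compute the means: xbar = 10.2857, ybar = 11.7143.
Then S_xx = sum((xi - xbar)^2) = 245.4286.
S_xy = sum((xi - xbar)(yi - ybar)) = 265.5714.
b1 = S_xy / S_xx = 265.5714 / 245.4286 = 1.0821.

1.0821


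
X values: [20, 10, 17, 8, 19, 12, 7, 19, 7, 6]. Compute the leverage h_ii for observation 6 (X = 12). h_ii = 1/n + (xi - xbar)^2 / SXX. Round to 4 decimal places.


n = 10, xbar = 12.5000.
SXX = sum((xi - xbar)^2) = 290.5000.
h = 1/10 + (12 - 12.5000)^2 / 290.5000 = 0.1009.

0.1009


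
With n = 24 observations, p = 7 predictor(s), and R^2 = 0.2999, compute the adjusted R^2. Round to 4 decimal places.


Using the formula:
(1 - 0.2999) = 0.7001.
Multiply by 23/16: 0.7001 * 23 = 16.1023, then 16.1023 / 16 = 1.0064.
Adj R^2 = 1 - 1.0064 = -0.0064.

-0.0064


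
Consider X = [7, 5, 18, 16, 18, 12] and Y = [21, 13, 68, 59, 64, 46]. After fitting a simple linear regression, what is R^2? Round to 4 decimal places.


After computing the OLS fit (b0=-6.6130, b1=4.0879):
SSres = 24.2699, SStot = 2686.8333.
R^2 = 1 - 24.2699/2686.8333 = 0.9910.

0.9910


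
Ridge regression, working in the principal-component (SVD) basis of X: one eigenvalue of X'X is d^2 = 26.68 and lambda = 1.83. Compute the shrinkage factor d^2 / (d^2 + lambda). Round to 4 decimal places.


Denominator = d^2 + lambda = 26.68 + 1.83 = 28.5100.
Shrinkage = 26.68 / 28.5100 = 0.9358.

0.9358


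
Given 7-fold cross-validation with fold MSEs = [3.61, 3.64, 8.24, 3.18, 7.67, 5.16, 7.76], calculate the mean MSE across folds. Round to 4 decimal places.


Total MSE across folds = 39.2600.
CV-MSE = 39.2600/7 = 5.6086.

5.6086


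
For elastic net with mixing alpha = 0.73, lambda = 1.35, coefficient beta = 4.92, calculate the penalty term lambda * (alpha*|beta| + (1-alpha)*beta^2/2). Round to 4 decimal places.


L1 component = 0.73 * |4.92| = 3.5916.
L2 component = 0.27 * 4.92^2 / 2 = 3.2679.
Penalty = 1.35 * (3.5916 + 3.2679) = 1.35 * 6.8595 = 9.2603.

9.2603


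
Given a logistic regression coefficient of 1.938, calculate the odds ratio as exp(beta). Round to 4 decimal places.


Odds ratio = exp(beta) = exp(1.938).
= 6.9448.

6.9448


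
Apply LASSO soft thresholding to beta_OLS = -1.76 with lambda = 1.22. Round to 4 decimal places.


Check: |-1.76| = 1.76 vs lambda = 1.22.
Since |beta| > lambda, coefficient = sign(beta)*(|beta| - lambda) = -0.5400.
Soft-thresholded coefficient = -0.5400.

-0.5400


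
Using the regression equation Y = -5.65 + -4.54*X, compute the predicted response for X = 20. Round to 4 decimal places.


Substitute X = 20 into the equation:
Y = -5.65 + -4.54 * 20 = -5.65 + -90.8000 = -96.4500.

-96.4500


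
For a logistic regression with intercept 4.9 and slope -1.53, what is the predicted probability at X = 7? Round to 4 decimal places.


Compute z = 4.9 + (-1.53)(7) = -5.8100.
exp(-z) = 333.6191.
P = 1/(1 + 333.6191) = 0.0030.

0.0030


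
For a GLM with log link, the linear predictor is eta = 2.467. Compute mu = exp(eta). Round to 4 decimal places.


The inverse log link gives:
mu = exp(2.467) = 11.7870.

11.7870


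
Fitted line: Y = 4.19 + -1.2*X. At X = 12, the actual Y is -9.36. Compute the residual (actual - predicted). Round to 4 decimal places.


Predicted = 4.19 + -1.2 * 12 = -10.2100.
Residual = -9.36 - -10.2100 = 0.8500.

0.8500


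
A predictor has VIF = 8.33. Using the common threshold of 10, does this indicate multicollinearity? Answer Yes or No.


Check: VIF = 8.33 vs threshold = 10.
Since 8.33 < 10, the answer is No.

No


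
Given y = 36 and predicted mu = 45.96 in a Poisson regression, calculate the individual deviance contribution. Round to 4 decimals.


Compute y*ln(y/mu) = 36*ln(36/45.96) = 36*-0.244253 = -8.793108.
y - mu = -9.96.
D = 2*(-8.793108 - (-9.96)) = 2.333784, which rounds to 2.3338.

2.3338


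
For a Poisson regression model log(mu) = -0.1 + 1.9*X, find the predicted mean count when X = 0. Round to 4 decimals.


Compute eta = -0.1 + 1.9 * 0 = -0.1000.
Apply inverse link: mu = e^-0.1000 = 0.9048.

0.9048


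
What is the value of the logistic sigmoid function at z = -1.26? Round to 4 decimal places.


First, exp(1.2600) = 3.5254.
Then sigma(z) = 1/(1 + 3.5254) = 0.2210.

0.2210


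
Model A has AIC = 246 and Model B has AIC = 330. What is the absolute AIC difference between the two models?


Compute |246 - 330| = 84.
Model A has the smaller AIC.

84


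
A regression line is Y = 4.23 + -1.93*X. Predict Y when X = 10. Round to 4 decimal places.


Substitute X = 10 into the equation:
Y = 4.23 + -1.93 * 10 = 4.23 + -19.3000 = -15.0700.

-15.0700


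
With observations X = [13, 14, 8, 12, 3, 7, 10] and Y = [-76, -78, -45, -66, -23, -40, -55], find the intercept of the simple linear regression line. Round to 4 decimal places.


Compute b1 = -5.1847 from the OLS formula.
With xbar = 9.5714 and ybar = -54.7143, the intercept is:
b0 = -54.7143 - -5.1847 * 9.5714 = -5.0892.

-5.0892


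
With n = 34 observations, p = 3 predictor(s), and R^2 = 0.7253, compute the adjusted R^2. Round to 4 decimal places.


Using the formula:
(1 - 0.7253) = 0.2747.
Multiply by 33/30: 0.2747 * 33 = 9.0651, then 9.0651 / 30 = 0.3022.
Adj R^2 = 1 - 0.3022 = 0.6978.

0.6978


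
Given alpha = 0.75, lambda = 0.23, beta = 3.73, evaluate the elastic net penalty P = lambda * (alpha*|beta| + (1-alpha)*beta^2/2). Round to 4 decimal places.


Compute:
L1 = 0.75 * 3.73 = 2.7975.
L2 = 0.25 * 3.73^2 / 2 = 1.7391.
Penalty = 0.23 * (2.7975 + 1.7391) = 1.0434.

1.0434


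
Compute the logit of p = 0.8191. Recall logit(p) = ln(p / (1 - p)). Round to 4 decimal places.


1 - p = 0.1809.
p/(1-p) = 4.5279.
logit = ln(4.5279) = 1.5103.

1.5103


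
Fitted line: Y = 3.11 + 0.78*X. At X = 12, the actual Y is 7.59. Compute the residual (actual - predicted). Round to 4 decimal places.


Fitted value at X = 12 is yhat = 3.11 + 0.78*12 = 12.4700.
Residual = 7.59 - 12.4700 = -4.8800.

-4.8800


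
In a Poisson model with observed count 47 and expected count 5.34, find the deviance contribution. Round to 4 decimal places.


Compute y*ln(y/mu) = 47*ln(47/5.34) = 47*2.174922 = 102.221334.
y - mu = 41.66.
D = 2*(102.221334 - (41.66)) = 121.122668, which rounds to 121.1227.

121.1227


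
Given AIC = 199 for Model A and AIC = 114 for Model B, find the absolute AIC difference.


|AIC_A - AIC_B| = |199 - 114| = 85.
Model B is preferred (lower AIC).

85


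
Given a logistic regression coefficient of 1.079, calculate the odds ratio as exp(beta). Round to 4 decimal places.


The odds ratio is computed as:
OR = e^(1.079) = 2.9417.

2.9417


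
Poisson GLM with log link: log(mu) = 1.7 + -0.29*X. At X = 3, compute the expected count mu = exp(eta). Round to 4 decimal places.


Compute eta = 1.7 + -0.29 * 3 = 0.8300.
Apply inverse link: mu = e^0.8300 = 2.2933.

2.2933


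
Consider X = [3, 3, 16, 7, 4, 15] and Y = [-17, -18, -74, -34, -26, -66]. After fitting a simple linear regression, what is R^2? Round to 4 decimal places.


Fit the OLS line: b0 = -6.2333, b1 = -4.1167.
SSres = 22.3833.
SStot = 3072.8333.
R^2 = 1 - 22.3833/3072.8333 = 0.9927.

0.9927


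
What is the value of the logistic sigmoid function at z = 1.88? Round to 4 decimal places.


Compute exp(-1.8800) = 0.1526.
Sigmoid = 1 / (1 + 0.1526) = 1 / 1.1526 = 0.8676.

0.8676


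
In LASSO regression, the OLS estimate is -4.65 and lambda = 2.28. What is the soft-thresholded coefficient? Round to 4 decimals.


Check: |-4.65| = 4.65 vs lambda = 2.28.
Since |beta| > lambda, coefficient = sign(beta)*(|beta| - lambda) = -2.3700.
Soft-thresholded coefficient = -2.3700.

-2.3700


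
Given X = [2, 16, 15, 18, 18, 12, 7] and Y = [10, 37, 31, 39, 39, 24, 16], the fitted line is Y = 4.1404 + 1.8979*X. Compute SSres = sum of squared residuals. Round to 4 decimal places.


Predicted values from Y = 4.1404 + 1.8979*X.
Residuals: [2.0638, 2.4932, -1.6089, 0.6974, 0.6974, -2.9152, -1.4257].
SSres = 24.5676.

24.5676


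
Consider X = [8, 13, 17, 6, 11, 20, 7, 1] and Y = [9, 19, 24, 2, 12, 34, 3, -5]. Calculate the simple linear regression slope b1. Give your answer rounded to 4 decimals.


First compute the means: xbar = 10.3750, ybar = 12.2500.
Then S_xx = sum((xi - xbar)^2) = 267.8750.
S_xy = sum((xi - xbar)(yi - ybar)) = 550.2500.
b1 = S_xy / S_xx = 550.2500 / 267.8750 = 2.0541.

2.0541


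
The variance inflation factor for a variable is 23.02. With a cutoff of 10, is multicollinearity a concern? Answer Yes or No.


Compare VIF = 23.02 to the threshold of 10.
23.02 >= 10, so the answer is Yes.

Yes


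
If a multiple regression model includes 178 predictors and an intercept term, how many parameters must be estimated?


Each predictor gets one coefficient, plus one intercept.
Total parameters = 178 + 1 = 179.

179


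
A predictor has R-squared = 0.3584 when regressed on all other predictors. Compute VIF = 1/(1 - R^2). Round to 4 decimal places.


Using VIF = 1/(1 - R^2_j):
1 - 0.3584 = 0.6416.
VIF = 1.5586.

1.5586


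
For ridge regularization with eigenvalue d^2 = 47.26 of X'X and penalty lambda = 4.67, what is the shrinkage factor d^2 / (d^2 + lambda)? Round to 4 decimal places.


Compute the denominator: 47.26 + 4.67 = 51.9300.
Shrinkage factor = 47.26 / 51.9300 = 0.9101.

0.9101


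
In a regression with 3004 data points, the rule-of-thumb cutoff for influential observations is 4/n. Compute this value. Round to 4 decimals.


Cook's distance cutoff = 4/n = 4/3004.
= 0.0013.

0.0013


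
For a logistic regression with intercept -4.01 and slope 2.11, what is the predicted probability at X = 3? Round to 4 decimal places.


Compute z = -4.01 + (2.11)(3) = 2.3200.
exp(-z) = 0.0983.
P = 1/(1 + 0.0983) = 0.9105.

0.9105


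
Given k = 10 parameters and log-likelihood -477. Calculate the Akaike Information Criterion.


AIC = 2k - 2*loglik = 2(10) - 2(-477).
= 20 + 954 = 974.

974


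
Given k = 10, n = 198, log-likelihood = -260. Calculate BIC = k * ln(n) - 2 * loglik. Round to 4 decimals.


ln(198) = 5.288267.
k * ln(n) = 10 * 5.288267 = 52.882670.
-2L = 520.
BIC = 52.882670 + 520 = 572.882670, which rounds to 572.8827.

572.8827


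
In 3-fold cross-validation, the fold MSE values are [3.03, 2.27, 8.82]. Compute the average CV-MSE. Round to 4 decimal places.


Sum of fold MSEs = 14.1200.
Average = 14.1200 / 3 = 4.7067.

4.7067


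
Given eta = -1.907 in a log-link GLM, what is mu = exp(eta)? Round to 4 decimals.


Apply the inverse link:
mu = e^-1.907 = 0.1485.

0.1485


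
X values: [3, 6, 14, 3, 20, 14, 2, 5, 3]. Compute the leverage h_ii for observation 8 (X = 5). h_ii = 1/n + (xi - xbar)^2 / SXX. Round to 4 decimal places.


Mean of X: xbar = 7.7778.
SXX = 339.5556.
For X = 5: h = 1/9 + (5 - 7.7778)^2/339.5556 = 0.1338.

0.1338


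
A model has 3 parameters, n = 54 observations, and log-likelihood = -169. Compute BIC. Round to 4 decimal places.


k * ln(n) = 3 * ln(54) = 3 * 3.988984 = 11.966952.
-2 * loglik = -2 * (-169) = 338.
BIC = 11.966952 + 338 = 349.966952, which rounds to 349.9670.

349.9670


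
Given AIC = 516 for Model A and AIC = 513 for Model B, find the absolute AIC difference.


|AIC_A - AIC_B| = |516 - 513| = 3.
Model B is preferred (lower AIC).

3


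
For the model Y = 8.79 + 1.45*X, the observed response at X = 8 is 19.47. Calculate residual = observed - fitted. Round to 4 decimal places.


Compute yhat = 8.79 + (1.45)(8) = 20.3900.
Residual = actual - predicted = 19.47 - 20.3900 = -0.9200.

-0.9200


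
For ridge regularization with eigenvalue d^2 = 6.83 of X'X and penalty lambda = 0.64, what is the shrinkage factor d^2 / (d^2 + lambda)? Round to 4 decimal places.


Denominator = d^2 + lambda = 6.83 + 0.64 = 7.4700.
Shrinkage = 6.83 / 7.4700 = 0.9143.

0.9143


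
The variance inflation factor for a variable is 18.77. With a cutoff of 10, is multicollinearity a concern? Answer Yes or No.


Check: VIF = 18.77 vs threshold = 10.
Since 18.77 >= 10, the answer is Yes.

Yes


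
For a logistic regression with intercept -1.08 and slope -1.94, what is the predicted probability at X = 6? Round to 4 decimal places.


Linear predictor: z = -1.08 + -1.94 * 6 = -12.7200.
P = 1/(1 + exp(12.7200)) = 1/(1 + 334368.8487) = 0.0000.

0.0000


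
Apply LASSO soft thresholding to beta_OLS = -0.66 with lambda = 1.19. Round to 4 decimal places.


Absolute value: |-0.66| = 0.66.
Compare to lambda = 1.19.
Since |beta| <= lambda, the coefficient is set to 0.

0.0000


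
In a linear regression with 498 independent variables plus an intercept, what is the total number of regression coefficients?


Each predictor gets one coefficient, plus one intercept.
Total parameters = 498 + 1 = 499.

499


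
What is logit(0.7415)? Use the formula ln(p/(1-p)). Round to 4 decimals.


The odds are p/(1-p) = 0.7415 / 0.2585 = 2.8685.
logit(p) = ln(2.8685) = 1.0538.

1.0538


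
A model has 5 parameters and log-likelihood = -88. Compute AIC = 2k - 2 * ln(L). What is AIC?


AIC = 2*5 - 2*(-88).
= 10 + 176 = 186.

186


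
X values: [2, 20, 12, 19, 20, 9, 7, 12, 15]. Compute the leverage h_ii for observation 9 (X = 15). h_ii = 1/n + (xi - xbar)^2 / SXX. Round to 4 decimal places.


Mean of X: xbar = 12.8889.
SXX = 312.8889.
For X = 15: h = 1/9 + (15 - 12.8889)^2/312.8889 = 0.1254.

0.1254


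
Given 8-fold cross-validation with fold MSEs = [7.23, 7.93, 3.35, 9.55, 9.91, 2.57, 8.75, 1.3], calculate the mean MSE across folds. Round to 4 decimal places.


Total MSE across folds = 50.5900.
CV-MSE = 50.5900/8 = 6.3238.

6.3238


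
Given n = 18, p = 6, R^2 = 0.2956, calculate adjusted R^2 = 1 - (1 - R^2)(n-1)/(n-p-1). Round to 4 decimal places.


Using the formula:
(1 - 0.2956) = 0.7044.
Multiply by 17/11: 0.7044 * 17 = 11.9748, then 11.9748 / 11 = 1.0886.
Adj R^2 = 1 - 1.0886 = -0.0886.

-0.0886


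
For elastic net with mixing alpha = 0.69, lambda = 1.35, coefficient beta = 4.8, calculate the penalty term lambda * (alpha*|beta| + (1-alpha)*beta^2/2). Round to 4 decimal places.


L1 component = 0.69 * |4.8| = 3.3120.
L2 component = 0.31 * 4.8^2 / 2 = 3.5712.
Penalty = 1.35 * (3.3120 + 3.5712) = 1.35 * 6.8832 = 9.2923.

9.2923


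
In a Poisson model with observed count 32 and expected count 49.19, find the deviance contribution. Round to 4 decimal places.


Compute y*ln(y/mu) = 32*ln(32/49.19) = 32*-0.429954 = -13.758528.
y - mu = -17.19.
D = 2*(-13.758528 - (-17.19)) = 6.862944, which rounds to 6.8629.

6.8629


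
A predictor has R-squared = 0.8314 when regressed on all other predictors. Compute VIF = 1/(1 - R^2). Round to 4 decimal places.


Denominator: 1 - 0.8314 = 0.1686.
VIF = 1 / 0.1686 = 5.9312.

5.9312


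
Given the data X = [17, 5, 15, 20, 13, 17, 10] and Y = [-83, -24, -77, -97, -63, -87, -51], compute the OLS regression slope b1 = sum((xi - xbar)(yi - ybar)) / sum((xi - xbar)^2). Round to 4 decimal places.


First compute the means: xbar = 13.8571, ybar = -68.8571.
Then S_xx = sum((xi - xbar)^2) = 152.8571.
S_xy = sum((xi - xbar)(yi - ybar)) = -754.8571.
b1 = S_xy / S_xx = -754.8571 / 152.8571 = -4.9383.

-4.9383


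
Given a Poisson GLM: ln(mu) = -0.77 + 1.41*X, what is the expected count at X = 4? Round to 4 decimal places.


Linear predictor: eta = -0.77 + (1.41)(4) = 4.8700.
Expected count: mu = exp(4.8700) = 130.3209.

130.3209


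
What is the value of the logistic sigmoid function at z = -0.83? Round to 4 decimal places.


Compute exp(0.8300) = 2.2933.
Sigmoid = 1 / (1 + 2.2933) = 1 / 3.2933 = 0.3036.

0.3036


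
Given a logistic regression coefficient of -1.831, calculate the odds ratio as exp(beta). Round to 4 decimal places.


Odds ratio = exp(beta) = exp(-1.831).
= 0.1603.

0.1603


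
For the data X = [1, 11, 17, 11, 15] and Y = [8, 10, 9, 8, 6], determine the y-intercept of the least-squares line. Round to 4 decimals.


The slope is b1 = -0.0132.
Sample means are xbar = 11.0000 and ybar = 8.2000.
Intercept: b0 = 8.2000 - (-0.0132)(11.0000) = 8.3447.

8.3447


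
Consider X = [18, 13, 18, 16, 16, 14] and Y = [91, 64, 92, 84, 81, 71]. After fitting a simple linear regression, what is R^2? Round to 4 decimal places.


After computing the OLS fit (b0=-5.0000, b1=5.4000):
SSres = 10.0000, SStot = 617.5000.
R^2 = 1 - 10.0000/617.5000 = 0.9838.

0.9838


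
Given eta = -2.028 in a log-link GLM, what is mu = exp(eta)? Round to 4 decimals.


The inverse log link gives:
mu = exp(-2.028) = 0.1316.

0.1316


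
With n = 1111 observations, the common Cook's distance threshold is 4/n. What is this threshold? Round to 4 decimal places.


Using the rule of thumb:
Threshold = 4 / 1111 = 0.0036.

0.0036


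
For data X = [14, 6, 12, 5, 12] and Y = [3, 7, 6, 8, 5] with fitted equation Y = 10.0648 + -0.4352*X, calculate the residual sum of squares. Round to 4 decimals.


Compute predicted values, then residuals = yi - yhat_i.
Residuals: [-0.9720, -0.4536, 1.1576, 0.1112, 0.1576].
SSres = sum(residual^2) = 2.5278.

2.5278
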